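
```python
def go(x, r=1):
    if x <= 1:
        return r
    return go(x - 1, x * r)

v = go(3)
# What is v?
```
Call trace:
go(x=3, r=1)
  go(x=2, r=3)
    go(x=1, r=6)
    -> return 6
  -> return 6
-> return 6

Final answer: 6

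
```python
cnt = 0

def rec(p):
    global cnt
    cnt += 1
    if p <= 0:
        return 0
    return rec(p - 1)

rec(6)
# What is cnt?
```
Call trace:
rec(p=6)
  rec(p=5)
    rec(p=4)
      rec(p=3)
        rec(p=2)
          rec(p=1)
            rec(p=0)
            -> return 0
          -> return 0
        -> return 0
      -> return 0
    -> return 0
  -> return 0
-> return 0

cnt is incremented once per call. rec is entered once for each p = 6, 5, 4, 3, 2, 1, 0 (the p <= 0 call returns without recursing), i.e. 6 + 1 calls.
cnt = 7

Final answer: 7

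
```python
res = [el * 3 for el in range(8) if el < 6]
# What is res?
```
Trace:
  el=0
  el=1
  el=2
  el=3
  el=4
  el=5
  el=6
  el=7
  res=[0, 3, 6, 9, 12, 15]

Final answer: [0, 3, 6, 9, 12, 15]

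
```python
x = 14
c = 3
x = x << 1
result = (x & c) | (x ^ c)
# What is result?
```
Trace:
  x=14
  x=14, c=3
  x=28, c=3
  x=28, c=3, result=31

Final answer: 31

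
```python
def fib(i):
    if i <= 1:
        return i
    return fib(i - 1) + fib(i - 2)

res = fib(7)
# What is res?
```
Call trace (a repeated sub-call is expanded the first time; later identical calls just restate its return value):
fib(i=7)
  fib(i=6)
    fib(i=5)
      fib(i=4)
        fib(i=3)
          fib(i=2)
            fib(i=1)
            -> return 1
            fib(i=0)
            -> return 0
          -> return 1
          fib(i=1)
          -> return 1
        -> return 2
        fib(i=2) -> return 1  (same call as traced above)
      -> return 3
      fib(i=3) -> return 2  (same call as traced above)
    -> return 5
    fib(i=4) -> return 3  (same call as traced above)
  -> return 8
  fib(i=5) -> return 5  (same call as traced above)
-> return 13

Final answer: 13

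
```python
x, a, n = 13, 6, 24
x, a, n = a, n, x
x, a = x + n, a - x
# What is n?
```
Trace:
  x=13, a=6, n=24
  x=6, a=24, n=13
  x=19, a=18, n=13

Final answer: 13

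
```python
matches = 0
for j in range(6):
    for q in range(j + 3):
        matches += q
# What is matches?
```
Trace:
  matches=0
  matches=0, j=0, q=0
  matches=1, j=0, q=1
  matches=3, j=0, q=2
  matches=3, j=1, q=0
  matches=4, j=1, q=1
  matches=6, j=1, q=2
  matches=9, j=1, q=3
  matches=9, j=2, q=0
  matches=10, j=2, q=1
  matches=12, j=2, q=2
  matches=15, j=2, q=3
  matches=19, j=2, q=4
  matches=19, j=3, q=0
  matches=20, j=3, q=1
  matches=22, j=3, q=2
  matches=25, j=3, q=3
  matches=29, j=3, q=4
  matches=34, j=3, q=5
  matches=34, j=4, q=0
  matches=35, j=4, q=1
  matches=37, j=4, q=2
  matches=40, j=4, q=3
  matches=44, j=4, q=4
  matches=49, j=4, q=5
  matches=55, j=4, q=6
  matches=55, j=5, q=0
  matches=56, j=5, q=1
  matches=58, j=5, q=2
  matches=61, j=5, q=3
  matches=65, j=5, q=4
  matches=70, j=5, q=5
  matches=76, j=5, q=6
  matches=83, j=5, q=7

Final answer: 83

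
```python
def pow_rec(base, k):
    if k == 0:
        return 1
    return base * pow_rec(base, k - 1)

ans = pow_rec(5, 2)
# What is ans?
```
Call trace:
pow_rec(base=5, k=2)
  pow_rec(base=5, k=1)
    pow_rec(base=5, k=0)
    -> return 1
  -> return 5
-> return 25

Final answer: 25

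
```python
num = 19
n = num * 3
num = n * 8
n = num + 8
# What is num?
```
Trace:
  num=19
  num=19, n=57
  num=456, n=57
  num=456, n=464

Final answer: 456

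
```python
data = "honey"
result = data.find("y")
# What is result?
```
Trace:
  data='honey'
  data='honey', result=4

Final answer: 4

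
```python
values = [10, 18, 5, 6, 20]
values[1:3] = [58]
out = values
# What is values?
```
Trace:
  values=[10, 18, 5, 6, 20]
  values=[10, 58, 6, 20]
  values=[10, 58, 6, 20], out=[10, 58, 6, 20]

Final answer: [10, 58, 6, 20]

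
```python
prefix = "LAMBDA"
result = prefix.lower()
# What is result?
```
Trace:
  prefix='LAMBDA'
  prefix='LAMBDA', result='lambda'

Final answer: 'lambda'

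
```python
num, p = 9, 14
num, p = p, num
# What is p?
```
Trace:
  num=9, p=14
  num=14, p=9

Final answer: 9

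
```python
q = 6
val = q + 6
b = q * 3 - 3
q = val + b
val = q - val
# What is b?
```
Trace:
  q=6
  q=6, val=12
  q=6, val=12, b=15
  q=27, val=12, b=15
  q=27, val=15, b=15

Final answer: 15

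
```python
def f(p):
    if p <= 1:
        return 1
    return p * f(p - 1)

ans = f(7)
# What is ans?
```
Call trace:
f(p=7)
  f(p=6)
    f(p=5)
      f(p=4)
        f(p=3)
          f(p=2)
            f(p=1)
            -> return 1
          -> return 2
        -> return 6
      -> return 24
    -> return 120
  -> return 720
-> return 5040

Final answer: 5040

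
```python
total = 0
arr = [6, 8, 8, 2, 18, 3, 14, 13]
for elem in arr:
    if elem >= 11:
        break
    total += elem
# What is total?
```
Trace:
  total=0
  total=6, elem=6
  total=14, elem=8
  total=22, elem=8
  total=24, elem=2
  total=24, elem=18

Final answer: 24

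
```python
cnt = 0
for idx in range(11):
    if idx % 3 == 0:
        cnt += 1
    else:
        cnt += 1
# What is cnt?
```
Trace:
  cnt=0
  cnt=1, idx=0
  cnt=2, idx=1
  cnt=3, idx=2
  cnt=4, idx=3
  cnt=5, idx=4
  cnt=6, idx=5
  cnt=7, idx=6
  cnt=8, idx=7
  cnt=9, idx=8
  cnt=10, idx=9
  cnt=11, idx=10

Final answer: 11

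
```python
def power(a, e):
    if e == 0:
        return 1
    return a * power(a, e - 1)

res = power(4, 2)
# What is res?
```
Call trace:
power(a=4, e=2)
  power(a=4, e=1)
    power(a=4, e=0)
    -> return 1
  -> return 4
-> return 16

Final answer: 16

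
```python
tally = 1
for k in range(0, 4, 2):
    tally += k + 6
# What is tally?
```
Trace:
  tally=1
  tally=7, k=0
  tally=15, k=2

Final answer: 15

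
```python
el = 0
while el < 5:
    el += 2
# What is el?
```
Trace:
  el=0
  el=2
  el=4
  el=6

Final answer: 6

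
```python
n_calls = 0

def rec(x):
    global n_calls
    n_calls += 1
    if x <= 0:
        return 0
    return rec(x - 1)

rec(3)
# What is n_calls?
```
Call trace:
rec(x=3)
  rec(x=2)
    rec(x=1)
      rec(x=0)
      -> return 0
    -> return 0
  -> return 0
-> return 0

n_calls is incremented once per call. rec is entered once for each x = 3, 2, 1, 0 (the x <= 0 call returns without recursing), i.e. 3 + 1 calls.
n_calls = 4

Final answer: 4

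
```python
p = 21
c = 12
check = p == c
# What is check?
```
Trace:
  p=21
  p=21, c=12
  p=21, c=12, check=False

Final answer: False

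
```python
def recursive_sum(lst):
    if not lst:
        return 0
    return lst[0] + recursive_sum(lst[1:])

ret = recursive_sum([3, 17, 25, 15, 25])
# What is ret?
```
Call trace:
recursive_sum(lst=[3, 17, 25, 15, 25])
  recursive_sum(lst=[17, 25, 15, 25])
    recursive_sum(lst=[25, 15, 25])
      recursive_sum(lst=[15, 25])
        recursive_sum(lst=[25])
          recursive_sum(lst=[])
          -> return 0
        -> return 25
      -> return 40
    -> return 65
  -> return 82
-> return 85

Final answer: 85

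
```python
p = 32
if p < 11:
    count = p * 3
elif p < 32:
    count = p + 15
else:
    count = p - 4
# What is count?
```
Trace:
  p=32
  p=32, count=28

Final answer: 28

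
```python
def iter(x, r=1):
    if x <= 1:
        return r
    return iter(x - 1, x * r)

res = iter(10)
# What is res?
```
Call trace:
iter(x=10, r=1)
  iter(x=9, r=10)
    iter(x=8, r=90)
      iter(x=7, r=720)
        iter(x=6, r=5040)
          iter(x=5, r=30240)
            iter(x=4, r=151200)
              iter(x=3, r=604800)
                iter(x=2, r=1814400)
                  iter(x=1, r=3628800)
                  -> return 3628800
                -> return 3628800
              -> return 3628800
            -> return 3628800
          -> return 3628800
        -> return 3628800
      -> return 3628800
    -> return 3628800
  -> return 3628800
-> return 3628800

Final answer: 3628800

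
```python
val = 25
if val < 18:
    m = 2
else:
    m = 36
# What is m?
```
Trace:
  val=25
  val=25, m=36

Final answer: 36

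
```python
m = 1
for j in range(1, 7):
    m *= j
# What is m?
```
Trace:
  m=1
  m=1, j=1
  m=2, j=2
  m=6, j=3
  m=24, j=4
  m=120, j=5
  m=720, j=6

Final answer: 720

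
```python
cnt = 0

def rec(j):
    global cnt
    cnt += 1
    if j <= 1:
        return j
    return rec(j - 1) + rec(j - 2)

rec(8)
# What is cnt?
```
Call trace (a repeated sub-call is expanded the first time; later identical calls just restate its return value):
rec(j=8)
  rec(j=7)
    rec(j=6)
      rec(j=5)
        rec(j=4)
          rec(j=3)
            rec(j=2)
              rec(j=1)
              -> return 1
              rec(j=0)
              -> return 0
            -> return 1
            rec(j=1)
            -> return 1
          -> return 2
          rec(j=2) -> return 1  (same call as traced above)
        -> return 3
        rec(j=3) -> return 2  (same call as traced above)
      -> return 5
      rec(j=4) -> return 3  (same call as traced above)
    -> return 8
    rec(j=5) -> return 5  (same call as traced above)
  -> return 13
  rec(j=6) -> return 8  (same call as traced above)
-> return 21

cnt is incremented once per call, so count the calls in each subtree. Let C(j) = number of calls made by rec(j).
C(0) = C(1) = 1 (base case, no recursion); C(j) = 1 + C(j - 1) + C(j - 2) otherwise.
C(2) = 1 + C(1) + C(0) = 1 + 1 + 1 = 3
C(3) = 1 + C(2) + C(1) = 1 + 3 + 1 = 5
C(4) = 1 + C(3) + C(2) = 1 + 5 + 3 = 9
C(5) = 1 + C(4) + C(3) = 1 + 9 + 5 = 15
C(6) = 1 + C(5) + C(4) = 1 + 15 + 9 = 25
C(7) = 1 + C(6) + C(5) = 1 + 25 + 15 = 41
C(8) = 1 + C(7) + C(6) = 1 + 41 + 25 = 67
cnt = C(8) = 67

Final answer: 67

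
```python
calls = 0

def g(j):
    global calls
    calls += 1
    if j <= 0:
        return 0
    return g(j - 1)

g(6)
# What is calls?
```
Call trace:
g(j=6)
  g(j=5)
    g(j=4)
      g(j=3)
        g(j=2)
          g(j=1)
            g(j=0)
            -> return 0
          -> return 0
        -> return 0
      -> return 0
    -> return 0
  -> return 0
-> return 0

calls is incremented once per call. g is entered once for each j = 6, 5, 4, 3, 2, 1, 0 (the j <= 0 call returns without recursing), i.e. 6 + 1 calls.
calls = 7

Final answer: 7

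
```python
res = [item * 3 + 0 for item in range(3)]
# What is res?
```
Trace:
  item=0
  item=1
  item=2
  res=[0, 3, 6]

Final answer: [0, 3, 6]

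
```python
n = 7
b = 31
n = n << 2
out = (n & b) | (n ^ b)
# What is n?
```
Trace:
  n=7
  n=7, b=31
  n=28, b=31
  n=28, b=31, out=31

Final answer: 28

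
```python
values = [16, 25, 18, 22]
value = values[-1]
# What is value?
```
Trace:
  values=[16, 25, 18, 22]
  values=[16, 25, 18, 22], value=22

Final answer: 22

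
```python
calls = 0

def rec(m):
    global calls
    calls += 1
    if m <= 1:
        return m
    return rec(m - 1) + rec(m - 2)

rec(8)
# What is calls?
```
Call trace (a repeated sub-call is expanded the first time; later identical calls just restate its return value):
rec(m=8)
  rec(m=7)
    rec(m=6)
      rec(m=5)
        rec(m=4)
          rec(m=3)
            rec(m=2)
              rec(m=1)
              -> return 1
              rec(m=0)
              -> return 0
            -> return 1
            rec(m=1)
            -> return 1
          -> return 2
          rec(m=2) -> return 1  (same call as traced above)
        -> return 3
        rec(m=3) -> return 2  (same call as traced above)
      -> return 5
      rec(m=4) -> return 3  (same call as traced above)
    -> return 8
    rec(m=5) -> return 5  (same call as traced above)
  -> return 13
  rec(m=6) -> return 8  (same call as traced above)
-> return 21

calls is incremented once per call, so count the calls in each subtree. Let C(m) = number of calls made by rec(m).
C(0) = C(1) = 1 (base case, no recursion); C(m) = 1 + C(m - 1) + C(m - 2) otherwise.
C(2) = 1 + C(1) + C(0) = 1 + 1 + 1 = 3
C(3) = 1 + C(2) + C(1) = 1 + 3 + 1 = 5
C(4) = 1 + C(3) + C(2) = 1 + 5 + 3 = 9
C(5) = 1 + C(4) + C(3) = 1 + 9 + 5 = 15
C(6) = 1 + C(5) + C(4) = 1 + 15 + 9 = 25
C(7) = 1 + C(6) + C(5) = 1 + 25 + 15 = 41
C(8) = 1 + C(7) + C(6) = 1 + 41 + 25 = 67
calls = C(8) = 67

Final answer: 67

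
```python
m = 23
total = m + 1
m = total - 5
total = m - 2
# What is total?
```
Trace:
  m=23
  m=23, total=24
  m=19, total=24
  m=19, total=17

Final answer: 17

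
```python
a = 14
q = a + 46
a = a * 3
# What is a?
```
Trace:
  a=14
  a=14, q=60
  a=42, q=60

Final answer: 42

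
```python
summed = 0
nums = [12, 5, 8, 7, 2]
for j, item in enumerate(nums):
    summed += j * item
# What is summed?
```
Trace:
  summed=0
  summed=0, j=0, item=12
  summed=5, j=1, item=5
  summed=21, j=2, item=8
  summed=42, j=3, item=7
  summed=50, j=4, item=2

Final answer: 50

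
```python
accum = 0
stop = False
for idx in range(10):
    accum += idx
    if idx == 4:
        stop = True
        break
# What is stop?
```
Trace:
  accum=0
  accum=0, stop=False
  accum=0, stop=False, idx=0
  accum=1, stop=False, idx=1
  accum=3, stop=False, idx=2
  accum=6, stop=False, idx=3
  accum=10, stop=True, idx=4

Final answer: True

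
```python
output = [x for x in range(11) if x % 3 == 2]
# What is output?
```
Trace:
  x=0
  x=1
  x=2
  x=3
  x=4
  x=5
  x=6
  x=7
  x=8
  x=9
  x=10
  output=[2, 5, 8]

Final answer: [2, 5, 8]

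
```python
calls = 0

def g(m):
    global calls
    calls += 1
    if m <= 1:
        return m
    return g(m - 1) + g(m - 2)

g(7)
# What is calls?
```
Call trace (a repeated sub-call is expanded the first time; later identical calls just restate its return value):
g(m=7)
  g(m=6)
    g(m=5)
      g(m=4)
        g(m=3)
          g(m=2)
            g(m=1)
            -> return 1
            g(m=0)
            -> return 0
          -> return 1
          g(m=1)
          -> return 1
        -> return 2
        g(m=2) -> return 1  (same call as traced above)
      -> return 3
      g(m=3) -> return 2  (same call as traced above)
    -> return 5
    g(m=4) -> return 3  (same call as traced above)
  -> return 8
  g(m=5) -> return 5  (same call as traced above)
-> return 13

calls is incremented once per call, so count the calls in each subtree. Let C(m) = number of calls made by g(m).
C(0) = C(1) = 1 (base case, no recursion); C(m) = 1 + C(m - 1) + C(m - 2) otherwise.
C(2) = 1 + C(1) + C(0) = 1 + 1 + 1 = 3
C(3) = 1 + C(2) + C(1) = 1 + 3 + 1 = 5
C(4) = 1 + C(3) + C(2) = 1 + 5 + 3 = 9
C(5) = 1 + C(4) + C(3) = 1 + 9 + 5 = 15
C(6) = 1 + C(5) + C(4) = 1 + 15 + 9 = 25
C(7) = 1 + C(6) + C(5) = 1 + 25 + 15 = 41
calls = C(7) = 41

Final answer: 41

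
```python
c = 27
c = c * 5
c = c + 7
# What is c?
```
Trace:
  c=27
  c=135
  c=142

Final answer: 142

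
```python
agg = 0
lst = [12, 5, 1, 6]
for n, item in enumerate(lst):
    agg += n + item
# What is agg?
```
Trace:
  agg=0
  agg=12, n=0, item=12
  agg=18, n=1, item=5
  agg=21, n=2, item=1
  agg=30, n=3, item=6

Final answer: 30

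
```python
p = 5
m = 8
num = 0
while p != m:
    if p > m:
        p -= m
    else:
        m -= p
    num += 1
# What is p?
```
Trace:
  p=5
  p=5, m=8
  p=5, m=8, num=0
  p=5, m=3, num=1
  p=2, m=3, num=2
  p=2, m=1, num=3
  p=1, m=1, num=4

Final answer: 1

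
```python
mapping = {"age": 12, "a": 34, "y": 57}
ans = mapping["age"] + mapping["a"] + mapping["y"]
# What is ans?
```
Trace:
  mapping={'age': 12, 'a': 34, 'y': 57}
  mapping={'age': 12, 'a': 34, 'y': 57}, ans=103

Final answer: 103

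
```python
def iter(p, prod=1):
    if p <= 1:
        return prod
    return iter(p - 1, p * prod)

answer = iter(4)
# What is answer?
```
Call trace:
iter(p=4, prod=1)
  iter(p=3, prod=4)
    iter(p=2, prod=12)
      iter(p=1, prod=24)
      -> return 24
    -> return 24
  -> return 24
-> return 24

Final answer: 24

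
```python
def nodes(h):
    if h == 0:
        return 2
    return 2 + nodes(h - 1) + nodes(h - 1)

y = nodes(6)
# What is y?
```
Call trace (a repeated sub-call is expanded the first time; later identical calls just restate its return value):
nodes(h=6)
  nodes(h=5)
    nodes(h=4)
      nodes(h=3)
        nodes(h=2)
          nodes(h=1)
            nodes(h=0)
            -> return 2
            nodes(h=0)
            -> return 2
          -> return 6
          nodes(h=1) -> return 6  (same call as traced above)
        -> return 14
        nodes(h=2) -> return 14  (same call as traced above)
      -> return 30
      nodes(h=3) -> return 30  (same call as traced above)
    -> return 62
    nodes(h=4) -> return 62  (same call as traced above)
  -> return 126
  nodes(h=5) -> return 126  (same call as traced above)
-> return 254

Final answer: 254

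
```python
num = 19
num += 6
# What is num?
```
Trace:
  num=19
  num=25

Final answer: 25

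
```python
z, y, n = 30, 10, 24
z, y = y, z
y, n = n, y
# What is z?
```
Trace:
  z=30, y=10, n=24
  z=10, y=30, n=24
  z=10, y=24, n=30

Final answer: 10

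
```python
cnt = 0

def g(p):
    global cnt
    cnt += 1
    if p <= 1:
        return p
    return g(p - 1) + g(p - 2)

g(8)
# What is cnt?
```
Call trace (a repeated sub-call is expanded the first time; later identical calls just restate its return value):
g(p=8)
  g(p=7)
    g(p=6)
      g(p=5)
        g(p=4)
          g(p=3)
            g(p=2)
              g(p=1)
              -> return 1
              g(p=0)
              -> return 0
            -> return 1
            g(p=1)
            -> return 1
          -> return 2
          g(p=2) -> return 1  (same call as traced above)
        -> return 3
        g(p=3) -> return 2  (same call as traced above)
      -> return 5
      g(p=4) -> return 3  (same call as traced above)
    -> return 8
    g(p=5) -> return 5  (same call as traced above)
  -> return 13
  g(p=6) -> return 8  (same call as traced above)
-> return 21

cnt is incremented once per call, so count the calls in each subtree. Let C(p) = number of calls made by g(p).
C(0) = C(1) = 1 (base case, no recursion); C(p) = 1 + C(p - 1) + C(p - 2) otherwise.
C(2) = 1 + C(1) + C(0) = 1 + 1 + 1 = 3
C(3) = 1 + C(2) + C(1) = 1 + 3 + 1 = 5
C(4) = 1 + C(3) + C(2) = 1 + 5 + 3 = 9
C(5) = 1 + C(4) + C(3) = 1 + 9 + 5 = 15
C(6) = 1 + C(5) + C(4) = 1 + 15 + 9 = 25
C(7) = 1 + C(6) + C(5) = 1 + 25 + 15 = 41
C(8) = 1 + C(7) + C(6) = 1 + 41 + 25 = 67
cnt = C(8) = 67

Final answer: 67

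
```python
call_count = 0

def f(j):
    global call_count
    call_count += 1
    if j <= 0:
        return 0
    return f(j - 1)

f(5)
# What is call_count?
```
Call trace:
f(j=5)
  f(j=4)
    f(j=3)
      f(j=2)
        f(j=1)
          f(j=0)
          -> return 0
        -> return 0
      -> return 0
    -> return 0
  -> return 0
-> return 0

call_count is incremented once per call. f is entered once for each j = 5, 4, 3, 2, 1, 0 (the j <= 0 call returns without recursing), i.e. 5 + 1 calls.
call_count = 6

Final answer: 6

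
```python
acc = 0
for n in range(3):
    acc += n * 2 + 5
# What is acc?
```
Trace:
  acc=0
  acc=5, n=0
  acc=12, n=1
  acc=21, n=2

Final answer: 21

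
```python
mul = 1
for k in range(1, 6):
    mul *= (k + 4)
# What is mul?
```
Trace:
  mul=1
  mul=5, k=1
  mul=30, k=2
  mul=210, k=3
  mul=1680, k=4
  mul=15120, k=5

Final answer: 15120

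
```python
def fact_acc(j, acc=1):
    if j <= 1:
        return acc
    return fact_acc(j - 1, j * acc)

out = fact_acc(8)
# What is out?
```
Call trace:
fact_acc(j=8, acc=1)
  fact_acc(j=7, acc=8)
    fact_acc(j=6, acc=56)
      fact_acc(j=5, acc=336)
        fact_acc(j=4, acc=1680)
          fact_acc(j=3, acc=6720)
            fact_acc(j=2, acc=20160)
              fact_acc(j=1, acc=40320)
              -> return 40320
            -> return 40320
          -> return 40320
        -> return 40320
      -> return 40320
    -> return 40320
  -> return 40320
-> return 40320

Final answer: 40320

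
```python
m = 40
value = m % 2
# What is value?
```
Trace:
  m=40
  m=40, value=0

Final answer: 0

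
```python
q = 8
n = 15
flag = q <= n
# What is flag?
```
Trace:
  q=8
  q=8, n=15
  q=8, n=15, flag=True

Final answer: True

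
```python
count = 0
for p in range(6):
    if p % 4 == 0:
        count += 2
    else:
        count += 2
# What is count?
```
Trace:
  count=0
  count=2, p=0
  count=4, p=1
  count=6, p=2
  count=8, p=3
  count=10, p=4
  count=12, p=5

Final answer: 12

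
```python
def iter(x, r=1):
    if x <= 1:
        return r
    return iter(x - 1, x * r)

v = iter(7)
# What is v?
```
Call trace:
iter(x=7, r=1)
  iter(x=6, r=7)
    iter(x=5, r=42)
      iter(x=4, r=210)
        iter(x=3, r=840)
          iter(x=2, r=2520)
            iter(x=1, r=5040)
            -> return 5040
          -> return 5040
        -> return 5040
      -> return 5040
    -> return 5040
  -> return 5040
-> return 5040

Final answer: 5040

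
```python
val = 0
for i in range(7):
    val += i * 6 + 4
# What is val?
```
Trace:
  val=0
  val=4, i=0
  val=14, i=1
  val=30, i=2
  val=52, i=3
  val=80, i=4
  val=114, i=5
  val=154, i=6

Final answer: 154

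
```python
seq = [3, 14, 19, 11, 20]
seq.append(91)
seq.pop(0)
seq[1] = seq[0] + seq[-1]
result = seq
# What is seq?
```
Trace:
  seq=[3, 14, 19, 11, 20]
  seq=[3, 14, 19, 11, 20, 91]
  seq=[14, 19, 11, 20, 91]
  seq=[14, 105, 11, 20, 91]
  seq=[14, 105, 11, 20, 91], result=[14, 105, 11, 20, 91]

Final answer: [14, 105, 11, 20, 91]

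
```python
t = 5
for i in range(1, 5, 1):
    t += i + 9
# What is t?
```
Trace:
  t=5
  t=15, i=1
  t=26, i=2
  t=38, i=3
  t=51, i=4

Final answer: 51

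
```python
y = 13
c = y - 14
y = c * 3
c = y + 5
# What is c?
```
Trace:
  y=13
  y=13, c=-1
  y=-3, c=-1
  y=-3, c=2

Final answer: 2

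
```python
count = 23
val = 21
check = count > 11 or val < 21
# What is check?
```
Trace:
  count=23
  count=23, val=21
  count=23, val=21, check=True

Final answer: True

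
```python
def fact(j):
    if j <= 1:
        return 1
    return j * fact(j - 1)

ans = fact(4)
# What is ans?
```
Call trace:
fact(j=4)
  fact(j=3)
    fact(j=2)
      fact(j=1)
      -> return 1
    -> return 2
  -> return 6
-> return 24

Final answer: 24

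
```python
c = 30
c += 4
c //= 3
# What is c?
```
Trace:
  c=30
  c=34
  c=11

Final answer: 11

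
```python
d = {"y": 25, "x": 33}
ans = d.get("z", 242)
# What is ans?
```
Trace:
  d={'y': 25, 'x': 33}
  d={'y': 25, 'x': 33}, ans=242

Final answer: 242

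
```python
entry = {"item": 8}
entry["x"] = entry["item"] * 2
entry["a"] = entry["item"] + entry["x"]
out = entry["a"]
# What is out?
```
Trace:
  entry={'item': 8}
  entry={'item': 8, 'x': 16}
  entry={'item': 8, 'x': 16, 'a': 24}
  entry={'item': 8, 'x': 16, 'a': 24}, out=24

Final answer: 24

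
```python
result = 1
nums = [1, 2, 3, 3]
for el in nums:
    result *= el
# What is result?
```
Trace:
  result=1
  result=1, el=1
  result=2, el=2
  result=6, el=3
  result=18, el=3

Final answer: 18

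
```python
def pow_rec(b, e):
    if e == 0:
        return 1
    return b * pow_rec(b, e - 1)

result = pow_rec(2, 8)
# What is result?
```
Call trace:
pow_rec(b=2, e=8)
  pow_rec(b=2, e=7)
    pow_rec(b=2, e=6)
      pow_rec(b=2, e=5)
        pow_rec(b=2, e=4)
          pow_rec(b=2, e=3)
            pow_rec(b=2, e=2)
              pow_rec(b=2, e=1)
                pow_rec(b=2, e=0)
                -> return 1
              -> return 2
            -> return 4
          -> return 8
        -> return 16
      -> return 32
    -> return 64
  -> return 128
-> return 256

Final answer: 256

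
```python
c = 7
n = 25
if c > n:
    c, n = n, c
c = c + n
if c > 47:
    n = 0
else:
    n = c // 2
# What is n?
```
Trace:
  c=7
  c=7, n=25
  c=7, n=25
  c=32, n=25
  c=32, n=16

Final answer: 16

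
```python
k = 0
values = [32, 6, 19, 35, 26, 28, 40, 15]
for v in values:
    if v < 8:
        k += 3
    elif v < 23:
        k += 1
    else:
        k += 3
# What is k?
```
Trace:
  k=0
  k=3, v=32
  k=6, v=6
  k=7, v=19
  k=10, v=35
  k=13, v=26
  k=16, v=28
  k=19, v=40
  k=20, v=15

Final answer: 20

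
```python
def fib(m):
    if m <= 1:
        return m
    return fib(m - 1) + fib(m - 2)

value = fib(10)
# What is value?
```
Call trace (a repeated sub-call is expanded the first time; later identical calls just restate its return value):
fib(m=10)
  fib(m=9)
    fib(m=8)
      fib(m=7)
        fib(m=6)
          fib(m=5)
            fib(m=4)
              fib(m=3)
                fib(m=2)
                  fib(m=1)
                  -> return 1
                  fib(m=0)
                  -> return 0
                -> return 1
                fib(m=1)
                -> return 1
              -> return 2
              fib(m=2) -> return 1  (same call as traced above)
            -> return 3
            fib(m=3) -> return 2  (same call as traced above)
          -> return 5
          fib(m=4) -> return 3  (same call as traced above)
        -> return 8
        fib(m=5) -> return 5  (same call as traced above)
      -> return 13
      fib(m=6) -> return 8  (same call as traced above)
    -> return 21
    fib(m=7) -> return 13  (same call as traced above)
  -> return 34
  fib(m=8) -> return 21  (same call as traced above)
-> return 55

Final answer: 55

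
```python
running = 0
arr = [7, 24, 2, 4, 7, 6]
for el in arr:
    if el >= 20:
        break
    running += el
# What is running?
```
Trace:
  running=0
  running=7, el=7
  running=7, el=24

Final answer: 7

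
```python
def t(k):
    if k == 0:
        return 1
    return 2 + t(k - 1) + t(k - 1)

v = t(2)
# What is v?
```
Call trace (a repeated sub-call is expanded the first time; later identical calls just restate its return value):
t(k=2)
  t(k=1)
    t(k=0)
    -> return 1
    t(k=0)
    -> return 1
  -> return 4
  t(k=1) -> return 4  (same call as traced above)
-> return 10

Final answer: 10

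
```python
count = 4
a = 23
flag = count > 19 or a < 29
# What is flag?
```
Trace:
  count=4
  count=4, a=23
  count=4, a=23, flag=True

Final answer: True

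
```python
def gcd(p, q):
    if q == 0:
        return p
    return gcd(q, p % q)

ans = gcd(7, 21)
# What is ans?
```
Call trace:
gcd(p=7, q=21)
  gcd(p=21, q=7)
    gcd(p=7, q=0)
    -> return 7
  -> return 7
-> return 7

Final answer: 7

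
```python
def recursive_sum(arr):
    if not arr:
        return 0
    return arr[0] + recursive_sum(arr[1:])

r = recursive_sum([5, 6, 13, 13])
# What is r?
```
Call trace:
recursive_sum(arr=[5, 6, 13, 13])
  recursive_sum(arr=[6, 13, 13])
    recursive_sum(arr=[13, 13])
      recursive_sum(arr=[13])
        recursive_sum(arr=[])
        -> return 0
      -> return 13
    -> return 26
  -> return 32
-> return 37

Final answer: 37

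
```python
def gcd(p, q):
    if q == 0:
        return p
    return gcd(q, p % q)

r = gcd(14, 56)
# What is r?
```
Call trace:
gcd(p=14, q=56)
  gcd(p=56, q=14)
    gcd(p=14, q=0)
    -> return 14
  -> return 14
-> return 14

Final answer: 14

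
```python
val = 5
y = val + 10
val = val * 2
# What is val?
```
Trace:
  val=5
  val=5, y=15
  val=10, y=15

Final answer: 10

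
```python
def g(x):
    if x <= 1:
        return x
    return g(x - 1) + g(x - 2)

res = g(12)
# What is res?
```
Call trace (a repeated sub-call is expanded the first time; later identical calls just restate its return value):
g(x=12)
  g(x=11)
    g(x=10)
      g(x=9)
        g(x=8)
          g(x=7)
            g(x=6)
              g(x=5)
                g(x=4)
                  g(x=3)
                    g(x=2)
                      g(x=1)
                      -> return 1
                      g(x=0)
                      -> return 0
                    -> return 1
                    g(x=1)
                    -> return 1
                  -> return 2
                  g(x=2) -> return 1  (same call as traced above)
                -> return 3
                g(x=3) -> return 2  (same call as traced above)
              -> return 5
              g(x=4) -> return 3  (same call as traced above)
            -> return 8
            g(x=5) -> return 5  (same call as traced above)
          -> return 13
          g(x=6) -> return 8  (same call as traced above)
        -> return 21
        g(x=7) -> return 13  (same call as traced above)
      -> return 34
      g(x=8) -> return 21  (same call as traced above)
    -> return 55
    g(x=9) -> return 34  (same call as traced above)
  -> return 89
  g(x=10) -> return 55  (same call as traced above)
-> return 144

Final answer: 144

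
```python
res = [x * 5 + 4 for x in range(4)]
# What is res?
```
Trace:
  x=0
  x=1
  x=2
  x=3
  res=[4, 9, 14, 19]

Final answer: [4, 9, 14, 19]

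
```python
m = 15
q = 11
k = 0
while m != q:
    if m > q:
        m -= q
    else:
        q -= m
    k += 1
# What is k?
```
Trace:
  m=15
  m=15, q=11
  m=15, q=11, k=0
  m=4, q=11, k=1
  m=4, q=7, k=2
  m=4, q=3, k=3
  m=1, q=3, k=4
  m=1, q=2, k=5
  m=1, q=1, k=6

Final answer: 6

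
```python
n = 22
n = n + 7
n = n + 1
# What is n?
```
Trace:
  n=22
  n=29
  n=30

Final answer: 30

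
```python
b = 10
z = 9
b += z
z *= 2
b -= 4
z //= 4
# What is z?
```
Trace:
  b=10
  b=10, z=9
  b=19, z=9
  b=19, z=18
  b=15, z=18
  b=15, z=4

Final answer: 4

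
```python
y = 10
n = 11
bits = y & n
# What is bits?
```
Trace:
  y=10
  y=10, n=11
  y=10, n=11, bits=10

Final answer: 10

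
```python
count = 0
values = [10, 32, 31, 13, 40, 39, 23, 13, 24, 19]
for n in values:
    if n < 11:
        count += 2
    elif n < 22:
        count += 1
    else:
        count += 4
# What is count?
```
Trace:
  count=0
  count=2, n=10
  count=6, n=32
  count=10, n=31
  count=11, n=13
  count=15, n=40
  count=19, n=39
  count=23, n=23
  count=24, n=13
  count=28, n=24
  count=29, n=19

Final answer: 29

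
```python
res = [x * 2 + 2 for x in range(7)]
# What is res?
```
Trace:
  x=0
  x=1
  x=2
  x=3
  x=4
  x=5
  x=6
  res=[2, 4, 6, 8, 10, 12, 14]

Final answer: [2, 4, 6, 8, 10, 12, 14]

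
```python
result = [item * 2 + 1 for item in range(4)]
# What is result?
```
Trace:
  item=0
  item=1
  item=2
  item=3
  result=[1, 3, 5, 7]

Final answer: [1, 3, 5, 7]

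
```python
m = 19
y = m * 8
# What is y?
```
Trace:
  m=19
  m=19, y=152

Final answer: 152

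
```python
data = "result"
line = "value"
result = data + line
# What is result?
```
Trace:
  data='result'
  data='result', line='value'
  data='result', line='value', result='resultvalue'

Final answer: 'resultvalue'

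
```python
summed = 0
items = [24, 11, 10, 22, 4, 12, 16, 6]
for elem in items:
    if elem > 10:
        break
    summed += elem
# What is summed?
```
Trace:
  summed=0
  summed=0, elem=24

Final answer: 0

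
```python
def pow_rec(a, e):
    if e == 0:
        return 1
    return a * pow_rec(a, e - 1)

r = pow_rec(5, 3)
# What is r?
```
Call trace:
pow_rec(a=5, e=3)
  pow_rec(a=5, e=2)
    pow_rec(a=5, e=1)
      pow_rec(a=5, e=0)
      -> return 1
    -> return 5
  -> return 25
-> return 125

Final answer: 125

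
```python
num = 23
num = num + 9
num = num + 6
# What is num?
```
Trace:
  num=23
  num=32
  num=38

Final answer: 38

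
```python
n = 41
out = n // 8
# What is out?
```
Trace:
  n=41
  n=41, out=5

Final answer: 5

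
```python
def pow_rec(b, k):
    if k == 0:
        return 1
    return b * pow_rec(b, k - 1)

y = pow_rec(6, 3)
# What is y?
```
Call trace:
pow_rec(b=6, k=3)
  pow_rec(b=6, k=2)
    pow_rec(b=6, k=1)
      pow_rec(b=6, k=0)
      -> return 1
    -> return 6
  -> return 36
-> return 216

Final answer: 216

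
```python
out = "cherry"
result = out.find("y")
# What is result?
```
Trace:
  out='cherry'
  out='cherry', result=5

Final answer: 5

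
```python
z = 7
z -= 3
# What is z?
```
Trace:
  z=7
  z=4

Final answer: 4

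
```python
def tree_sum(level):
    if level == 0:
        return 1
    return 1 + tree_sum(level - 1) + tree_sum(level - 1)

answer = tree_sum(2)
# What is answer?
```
Call trace (a repeated sub-call is expanded the first time; later identical calls just restate its return value):
tree_sum(level=2)
  tree_sum(level=1)
    tree_sum(level=0)
    -> return 1
    tree_sum(level=0)
    -> return 1
  -> return 3
  tree_sum(level=1) -> return 3  (same call as traced above)
-> return 7

Final answer: 7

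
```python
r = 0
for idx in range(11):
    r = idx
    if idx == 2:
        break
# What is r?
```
Trace:
  r=0
  r=0, idx=0
  r=1, idx=1
  r=2, idx=2

Final answer: 2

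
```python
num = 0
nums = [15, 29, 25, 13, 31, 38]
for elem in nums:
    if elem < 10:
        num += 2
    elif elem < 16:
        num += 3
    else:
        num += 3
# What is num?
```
Trace:
  num=0
  num=3, elem=15
  num=6, elem=29
  num=9, elem=25
  num=12, elem=13
  num=15, elem=31
  num=18, elem=38

Final answer: 18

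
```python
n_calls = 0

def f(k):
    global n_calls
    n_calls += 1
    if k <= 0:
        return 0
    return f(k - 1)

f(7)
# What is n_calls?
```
Call trace:
f(k=7)
  f(k=6)
    f(k=5)
      f(k=4)
        f(k=3)
          f(k=2)
            f(k=1)
              f(k=0)
              -> return 0
            -> return 0
          -> return 0
        -> return 0
      -> return 0
    -> return 0
  -> return 0
-> return 0

n_calls is incremented once per call. f is entered once for each k = 7, 6, 5, 4, 3, 2, 1, 0 (the k <= 0 call returns without recursing), i.e. 7 + 1 calls.
n_calls = 8

Final answer: 8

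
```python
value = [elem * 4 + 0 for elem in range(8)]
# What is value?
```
Trace:
  elem=0
  elem=1
  elem=2
  elem=3
  elem=4
  elem=5
  elem=6
  elem=7
  value=[0, 4, 8, 12, 16, 20, 24, 28]

Final answer: [0, 4, 8, 12, 16, 20, 24, 28]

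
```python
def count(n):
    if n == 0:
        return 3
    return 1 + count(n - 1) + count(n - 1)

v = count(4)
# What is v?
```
Call trace (a repeated sub-call is expanded the first time; later identical calls just restate its return value):
count(n=4)
  count(n=3)
    count(n=2)
      count(n=1)
        count(n=0)
        -> return 3
        count(n=0)
        -> return 3
      -> return 7
      count(n=1) -> return 7  (same call as traced above)
    -> return 15
    count(n=2) -> return 15  (same call as traced above)
  -> return 31
  count(n=3) -> return 31  (same call as traced above)
-> return 63

Final answer: 63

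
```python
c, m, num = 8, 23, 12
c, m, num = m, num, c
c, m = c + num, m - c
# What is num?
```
Trace:
  c=8, m=23, num=12
  c=23, m=12, num=8
  c=31, m=-11, num=8

Final answer: 8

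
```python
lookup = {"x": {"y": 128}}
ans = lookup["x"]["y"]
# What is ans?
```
Trace:
  lookup={'x': {'y': 128}}
  lookup={'x': {'y': 128}}, ans=128

Final answer: 128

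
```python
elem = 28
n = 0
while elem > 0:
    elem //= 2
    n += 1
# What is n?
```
Trace:
  elem=28
  elem=28, n=0
  elem=14, n=1
  elem=7, n=2
  elem=3, n=3
  elem=1, n=4
  elem=0, n=5

Final answer: 5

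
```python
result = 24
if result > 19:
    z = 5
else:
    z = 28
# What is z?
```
Trace:
  result=24
  result=24, z=5

Final answer: 5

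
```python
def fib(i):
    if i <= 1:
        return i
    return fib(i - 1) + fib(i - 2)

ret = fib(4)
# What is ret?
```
Call trace (a repeated sub-call is expanded the first time; later identical calls just restate its return value):
fib(i=4)
  fib(i=3)
    fib(i=2)
      fib(i=1)
      -> return 1
      fib(i=0)
      -> return 0
    -> return 1
    fib(i=1)
    -> return 1
  -> return 2
  fib(i=2) -> return 1  (same call as traced above)
-> return 3

Final answer: 3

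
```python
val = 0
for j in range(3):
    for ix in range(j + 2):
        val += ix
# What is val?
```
Trace:
  val=0
  val=0, j=0, ix=0
  val=1, j=0, ix=1
  val=1, j=1, ix=0
  val=2, j=1, ix=1
  val=4, j=1, ix=2
  val=4, j=2, ix=0
  val=5, j=2, ix=1
  val=7, j=2, ix=2
  val=10, j=2, ix=3

Final answer: 10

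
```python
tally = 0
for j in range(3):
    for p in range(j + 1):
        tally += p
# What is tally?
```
Trace:
  tally=0
  tally=0, j=0, p=0
  tally=0, j=1, p=0
  tally=1, j=1, p=1
  tally=1, j=2, p=0
  tally=2, j=2, p=1
  tally=4, j=2, p=2

Final answer: 4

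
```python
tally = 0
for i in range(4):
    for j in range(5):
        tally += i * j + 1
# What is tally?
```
Trace:
  tally=0
  tally=1, i=0, j=0
  tally=2, i=0, j=1
  tally=3, i=0, j=2
  tally=4, i=0, j=3
  tally=5, i=0, j=4
  tally=6, i=1, j=0
  tally=8, i=1, j=1
  tally=11, i=1, j=2
  tally=15, i=1, j=3
  tally=20, i=1, j=4
  tally=21, i=2, j=0
  tally=24, i=2, j=1
  tally=29, i=2, j=2
  tally=36, i=2, j=3
  tally=45, i=2, j=4
  tally=46, i=3, j=0
  tally=50, i=3, j=1
  tally=57, i=3, j=2
  tally=67, i=3, j=3
  tally=80, i=3, j=4

Final answer: 80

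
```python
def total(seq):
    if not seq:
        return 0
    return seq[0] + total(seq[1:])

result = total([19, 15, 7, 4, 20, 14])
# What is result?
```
Call trace:
total(seq=[19, 15, 7, 4, 20, 14])
  total(seq=[15, 7, 4, 20, 14])
    total(seq=[7, 4, 20, 14])
      total(seq=[4, 20, 14])
        total(seq=[20, 14])
          total(seq=[14])
            total(seq=[])
            -> return 0
          -> return 14
        -> return 34
      -> return 38
    -> return 45
  -> return 60
-> return 79

Final answer: 79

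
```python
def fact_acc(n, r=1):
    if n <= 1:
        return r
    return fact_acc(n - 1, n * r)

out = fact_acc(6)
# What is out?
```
Call trace:
fact_acc(n=6, r=1)
  fact_acc(n=5, r=6)
    fact_acc(n=4, r=30)
      fact_acc(n=3, r=120)
        fact_acc(n=2, r=360)
          fact_acc(n=1, r=720)
          -> return 720
        -> return 720
      -> return 720
    -> return 720
  -> return 720
-> return 720

Final answer: 720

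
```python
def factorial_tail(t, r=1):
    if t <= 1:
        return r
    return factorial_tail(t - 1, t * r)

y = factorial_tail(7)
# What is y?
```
Call trace:
factorial_tail(t=7, r=1)
  factorial_tail(t=6, r=7)
    factorial_tail(t=5, r=42)
      factorial_tail(t=4, r=210)
        factorial_tail(t=3, r=840)
          factorial_tail(t=2, r=2520)
            factorial_tail(t=1, r=5040)
            -> return 5040
          -> return 5040
        -> return 5040
      -> return 5040
    -> return 5040
  -> return 5040
-> return 5040

Final answer: 5040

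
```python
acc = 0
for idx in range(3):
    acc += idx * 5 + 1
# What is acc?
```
Trace:
  acc=0
  acc=1, idx=0
  acc=7, idx=1
  acc=18, idx=2

Final answer: 18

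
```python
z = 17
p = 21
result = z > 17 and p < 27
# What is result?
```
Trace:
  z=17
  z=17, p=21
  z=17, p=21, result=False

Final answer: False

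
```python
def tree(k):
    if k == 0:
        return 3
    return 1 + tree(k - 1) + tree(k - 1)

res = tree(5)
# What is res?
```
Call trace (a repeated sub-call is expanded the first time; later identical calls just restate its return value):
tree(k=5)
  tree(k=4)
    tree(k=3)
      tree(k=2)
        tree(k=1)
          tree(k=0)
          -> return 3
          tree(k=0)
          -> return 3
        -> return 7
        tree(k=1) -> return 7  (same call as traced above)
      -> return 15
      tree(k=2) -> return 15  (same call as traced above)
    -> return 31
    tree(k=3) -> return 31  (same call as traced above)
  -> return 63
  tree(k=4) -> return 63  (same call as traced above)
-> return 127

Final answer: 127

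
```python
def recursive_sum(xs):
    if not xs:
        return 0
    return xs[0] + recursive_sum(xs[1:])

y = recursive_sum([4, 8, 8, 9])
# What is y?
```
Call trace:
recursive_sum(xs=[4, 8, 8, 9])
  recursive_sum(xs=[8, 8, 9])
    recursive_sum(xs=[8, 9])
      recursive_sum(xs=[9])
        recursive_sum(xs=[])
        -> return 0
      -> return 9
    -> return 17
  -> return 25
-> return 29

Final answer: 29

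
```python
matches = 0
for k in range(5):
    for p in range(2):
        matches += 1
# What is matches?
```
Trace:
  matches=0
  matches=1, k=0, p=0
  matches=2, k=0, p=1
  matches=3, k=1, p=0
  matches=4, k=1, p=1
  matches=5, k=2, p=0
  matches=6, k=2, p=1
  matches=7, k=3, p=0
  matches=8, k=3, p=1
  matches=9, k=4, p=0
  matches=10, k=4, p=1

Final answer: 10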